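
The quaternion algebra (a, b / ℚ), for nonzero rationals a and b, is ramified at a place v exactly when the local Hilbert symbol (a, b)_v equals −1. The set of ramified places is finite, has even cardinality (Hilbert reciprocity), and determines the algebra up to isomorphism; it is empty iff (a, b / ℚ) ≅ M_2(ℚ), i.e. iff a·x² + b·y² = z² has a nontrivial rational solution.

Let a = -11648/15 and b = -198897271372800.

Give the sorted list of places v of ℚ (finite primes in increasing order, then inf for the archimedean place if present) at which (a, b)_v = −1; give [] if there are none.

[5, inf]

Mod squares: a ≡ -2730, b ≡ -143. Check v ∈ {∞, 2, 3, 5, 7, 11, 13}.
v=∞: -2730 < 0 and -143 < 0  ⇒  (a,b)_∞ = -1.
v=2: v_2(a)=7, v_2(b)=10; units ≡ 3, 1 (mod 8); ε·ε+αω+βω = 1·0+7·0+10·1 ≡ 0  ⇒  (a,b)_2 = +1.
v=3: a=3^-1·(≡2), b=3^8·(≡1) mod 3; (2|3)=-1, (1|3)=+1; (−1)^{-1·8·1}·(-1)^8·(+1)^-1 = +1.
v=7: a=7^1·(≡2), b=7^2·(≡1) mod 7; (2|7)=+1, (1|7)=+1; (−1)^{1·2·3}·(+1)^2·(+1)^1 = +1.
v=11: a=11^0·(≡3), b=11^1·(≡5) mod 11; (3|11)=+1, (5|11)=+1; (−1)^{0·1·5}·(+1)^1·(+1)^0 = +1.
v=13: a=13^1·(≡7), b=13^3·(≡7) mod 13; (7|13)=-1, (7|13)=-1; (−1)^{1·3·6}·(-1)^3·(-1)^1 = +1.
v=5: a=5^-1·(≡4), b=5^2·(≡3) mod 5; (4|5)=+1, (3|5)=-1; (−1)^{-1·2·2}·(+1)^2·(-1)^-1 = -1.
(-2730, -143 / ℚ) ramifies at {5, ∞}: a division algebra.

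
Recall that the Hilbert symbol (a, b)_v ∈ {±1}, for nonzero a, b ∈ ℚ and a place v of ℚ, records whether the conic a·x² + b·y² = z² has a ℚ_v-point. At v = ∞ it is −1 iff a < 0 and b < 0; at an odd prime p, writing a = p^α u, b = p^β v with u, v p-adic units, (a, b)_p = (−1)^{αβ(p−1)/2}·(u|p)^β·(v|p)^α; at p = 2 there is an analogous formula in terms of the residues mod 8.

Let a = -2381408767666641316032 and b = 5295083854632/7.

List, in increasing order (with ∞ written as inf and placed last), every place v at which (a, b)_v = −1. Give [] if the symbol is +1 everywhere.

[2, 7]

Mod squares: a ≡ -627, b ≡ 10374. Check v ∈ {∞, 2, 3, 7, 11, 13, 19}.
v=3: a=3^3·(≡1), b=3^1·(≡2) mod 3; (1|3)=+1, (2|3)=-1; (−1)^{3·1·1}·(+1)^1·(-1)^3 = +1.
v=11: a=11^7·(≡5), b=11^4·(≡9) mod 11; (5|11)=+1, (9|11)=+1; (−1)^{7·4·5}·(+1)^4·(+1)^7 = +1.
v=7: a=7^0·(≡5), b=7^-1·(≡5) mod 7; (5|7)=-1, (5|7)=-1; (−1)^{0·-1·3}·(-1)^-1·(-1)^0 = -1.
v=19: a=19^5·(≡6), b=19^3·(≡2) mod 19; (6|19)=+1, (2|19)=-1; (−1)^{5·3·9}·(+1)^3·(-1)^5 = +1.
v=2: v_2(a)=6, v_2(b)=3; units ≡ 5, 3 (mod 8); ε·ε+αω+βω = 0·1+6·1+3·1 ≡ 1  ⇒  (a,b)_2 = -1.
v=13: a=13^4·(≡4), b=13^3·(≡8) mod 13; (4|13)=+1, (8|13)=-1; (−1)^{4·3·6}·(+1)^3·(-1)^4 = +1.
v=∞: -627 < 0 and 10374 > 0  ⇒  (a,b)_∞ = +1.
|Ram(-627, 10374)| = 2, even; anisotropic at {2, 7}.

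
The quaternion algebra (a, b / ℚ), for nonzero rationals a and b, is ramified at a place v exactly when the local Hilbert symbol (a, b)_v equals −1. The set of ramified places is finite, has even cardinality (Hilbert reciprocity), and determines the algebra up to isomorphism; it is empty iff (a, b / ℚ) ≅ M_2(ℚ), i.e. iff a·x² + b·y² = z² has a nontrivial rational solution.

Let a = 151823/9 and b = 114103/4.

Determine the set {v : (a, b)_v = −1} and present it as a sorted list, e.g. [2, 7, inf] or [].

[2, 7, 23, 41]

(a, b) ≡ (287, 943) mod (ℚ^×)²; places V = {2, 3, 7, 11, 23, 41, ∞}.
(a,b)_11: α=0, u≡5; β=2, v≡2 (mod 11); (5|11)=+1, (2|11)=-1; sign (−1)^0·+1^2·-1^0 = +1.
(a,b)_23: α=2, u≡14; β=1, v≡4 (mod 23); (14|23)=-1, (4|23)=+1; sign (−1)^0·-1^1·+1^2 = -1.
(a,b)_∞: sgn(287)=+, sgn(943)=+, so +1.
(a,b)_2: α=0, β=-2; u≡7, v≡7 (mod 8); ε(u)ε(v)=1·1, αω(v)=0·0, βω(u)=-2·0; sum ≡ 1  ⇒  -1.
(a,b)_41: α=1, u≡6; β=1, v≡9 (mod 41); (6|41)=-1, (9|41)=+1; sign (−1)^0·-1^1·+1^1 = -1.
(a,b)_7: α=1, u≡5; β=0, v≡6 (mod 7); (5|7)=-1, (6|7)=-1; sign (−1)^0·-1^0·-1^1 = -1.
(a,b)_3: α=-2, u≡2; β=0, v≡1 (mod 3); (2|3)=-1, (1|3)=+1; sign (−1)^0·-1^0·+1^-2 = +1.
Ram(287, 943) = {2, 7, 23, 41}; no ℚ_2-point on the conic.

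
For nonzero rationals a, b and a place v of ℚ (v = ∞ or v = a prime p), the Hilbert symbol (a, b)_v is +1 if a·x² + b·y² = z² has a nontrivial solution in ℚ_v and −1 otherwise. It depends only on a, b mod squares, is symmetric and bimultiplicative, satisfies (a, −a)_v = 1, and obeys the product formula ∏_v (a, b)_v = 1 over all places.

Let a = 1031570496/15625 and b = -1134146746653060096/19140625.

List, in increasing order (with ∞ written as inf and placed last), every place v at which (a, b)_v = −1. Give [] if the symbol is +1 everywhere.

[19, 41]

Mod squares: a ≡ 41, b ≡ -19. Check v ∈ {∞, 2, 3, 5, 7, 11, 19, 41}.
v=2: v_2(a)=6, v_2(b)=10; units ≡ 1, 5 (mod 8); ε·ε+αω+βω = 0·0+6·1+10·0 ≡ 0  ⇒  (a,b)_2 = +1.
v=3: a=3^2·(≡2), b=3^8·(≡2) mod 3; (2|3)=-1, (2|3)=-1; (−1)^{2·8·1}·(-1)^8·(-1)^2 = +1.
v=5: a=5^-6·(≡1), b=5^-8·(≡1) mod 5; (1|5)=+1, (1|5)=+1; (−1)^{-6·-8·2}·(+1)^-8·(+1)^-6 = +1.
v=11: a=11^2·(≡7), b=11^4·(≡3) mod 11; (7|11)=-1, (3|11)=+1; (−1)^{2·4·5}·(-1)^4·(+1)^2 = +1.
v=41: a=41^1·(≡8), b=41^2·(≡14) mod 41; (8|41)=+1, (14|41)=-1; (−1)^{1·2·20}·(+1)^2·(-1)^1 = -1.
v=∞: 41 > 0 and -19 < 0  ⇒  (a,b)_∞ = +1.
v=19: a=19^2·(≡18), b=19^3·(≡8) mod 19; (18|19)=-1, (8|19)=-1; (−1)^{2·3·9}·(-1)^3·(-1)^2 = -1.
v=7: a=7^0·(≡5), b=7^-2·(≡4) mod 7; (5|7)=-1, (4|7)=+1; (−1)^{0·-2·3}·(-1)^-2·(+1)^0 = +1.
Ram(41, -19) = {19, 41}; no ℚ_19-point on the conic.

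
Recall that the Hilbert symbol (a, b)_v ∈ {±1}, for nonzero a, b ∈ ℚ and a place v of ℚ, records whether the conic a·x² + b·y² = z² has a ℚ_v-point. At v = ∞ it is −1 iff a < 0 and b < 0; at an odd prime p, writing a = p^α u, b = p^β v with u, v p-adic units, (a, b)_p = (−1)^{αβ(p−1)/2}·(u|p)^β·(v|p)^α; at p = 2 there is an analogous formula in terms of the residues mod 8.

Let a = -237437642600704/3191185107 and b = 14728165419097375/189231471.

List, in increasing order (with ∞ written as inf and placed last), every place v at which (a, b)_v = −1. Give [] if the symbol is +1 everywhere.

[5, 7, 13, 23]

(a, b) ≡ (-323323, 37182145) mod (ℚ^×)²; places V = {2, 3, 5, 7, 11, 13, 17, 19, 23, 31, 53, ∞}.
(a,b)_11: α=-1, u≡10; β=-1, v≡5 (mod 11); (10|11)=-1, (5|11)=+1; sign (−1)^1·-1^-1·+1^-1 = +1.
(a,b)_∞: sgn(-323323)=−, sgn(37182145)=+, so +1.
(a,b)_7: α=1, u≡2; β=3, v≡1 (mod 7); (2|7)=+1, (1|7)=+1; sign (−1)^1·+1^3·+1^1 = -1.
(a,b)_23: α=2, u≡7; β=5, v≡17 (mod 23); (7|23)=-1, (17|23)=-1; sign (−1)^0·-1^5·-1^2 = -1.
(a,b)_19: α=3, u≡9; β=1, v≡14 (mod 19); (9|19)=+1, (14|19)=-1; sign (−1)^1·+1^1·-1^3 = +1.
(a,b)_13: α=1, u≡11; β=-1, v≡1 (mod 13); (11|13)=-1, (1|13)=+1; sign (−1)^0·-1^-1·+1^1 = -1.
(a,b)_2: α=8, β=0; u≡5, v≡1 (mod 8); ε(u)ε(v)=0·0, αω(v)=8·0, βω(u)=0·1; sum ≡ 0  ⇒  +1.
(a,b)_31: α=0, u≡14; β=-2, v≡9 (mod 31); (14|31)=+1, (9|31)=+1; sign (−1)^0·+1^-2·+1^0 = +1.
(a,b)_5: α=0, u≡3; β=3, v≡4 (mod 5); (3|5)=-1, (4|5)=+1; sign (−1)^0·-1^3·+1^0 = -1.
(a,b)_17: α=-3, u≡8; β=-1, v≡13 (mod 17); (8|17)=+1, (13|17)=+1; sign (−1)^0·+1^-1·+1^-3 = +1.
(a,b)_53: α=2, u≡8; β=2, v≡31 (mod 53); (8|53)=-1, (31|53)=-1; sign (−1)^0·-1^2·-1^2 = +1.
(a,b)_3: α=-10, u≡2; β=-4, v≡1 (mod 3); (2|3)=-1, (1|3)=+1; sign (−1)^0·-1^-4·+1^-10 = +1.
(-323323, 37182145 / ℚ) ramifies at {5, 7, 13, 23}: a division algebra.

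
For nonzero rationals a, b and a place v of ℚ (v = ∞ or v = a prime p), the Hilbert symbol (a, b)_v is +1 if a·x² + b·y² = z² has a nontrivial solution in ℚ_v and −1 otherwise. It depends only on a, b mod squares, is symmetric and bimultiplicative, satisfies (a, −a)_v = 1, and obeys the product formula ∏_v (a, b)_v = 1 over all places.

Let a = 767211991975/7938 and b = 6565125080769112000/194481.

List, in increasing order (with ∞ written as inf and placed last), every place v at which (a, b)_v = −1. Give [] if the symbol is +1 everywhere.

[2, 5]

(a, b) ≡ (4862, 55) mod (ℚ^×)²; places V = {2, 3, 5, 7, 11, 13, 17, 19, ∞}.
(a,b)_7: α=-2, u≡2; β=-4, v≡6 (mod 7); (2|7)=+1, (6|7)=-1; sign (−1)^0·+1^-4·-1^-2 = +1.
(a,b)_13: α=1, u≡3; β=2, v≡4 (mod 13); (3|13)=+1, (4|13)=+1; sign (−1)^0·+1^2·+1^1 = +1.
(a,b)_19: α=2, u≡4; β=2, v≡5 (mod 19); (4|19)=+1, (5|19)=+1; sign (−1)^0·+1^2·+1^2 = +1.
(a,b)_∞: sgn(4862)=+, sgn(55)=+, so +1.
(a,b)_5: α=2, u≡3; β=3, v≡1 (mod 5); (3|5)=-1, (1|5)=+1; sign (−1)^0·-1^3·+1^2 = -1.
(a,b)_11: α=3, u≡10; β=5, v≡4 (mod 11); (10|11)=-1, (4|11)=+1; sign (−1)^1·-1^5·+1^3 = +1.
(a,b)_3: α=-4, u≡2; β=-4, v≡1 (mod 3); (2|3)=-1, (1|3)=+1; sign (−1)^0·-1^-4·+1^-4 = +1.
(a,b)_2: α=-1, β=6; u≡7, v≡7 (mod 8); ε(u)ε(v)=1·1, αω(v)=-1·0, βω(u)=6·0; sum ≡ 1  ⇒  -1.
(a,b)_17: α=3, u≡11; β=4, v≡8 (mod 17); (11|17)=-1, (8|17)=+1; sign (−1)^0·-1^4·+1^3 = +1.
(4862, 55 / ℚ) ramifies at {2, 5}: a division algebra.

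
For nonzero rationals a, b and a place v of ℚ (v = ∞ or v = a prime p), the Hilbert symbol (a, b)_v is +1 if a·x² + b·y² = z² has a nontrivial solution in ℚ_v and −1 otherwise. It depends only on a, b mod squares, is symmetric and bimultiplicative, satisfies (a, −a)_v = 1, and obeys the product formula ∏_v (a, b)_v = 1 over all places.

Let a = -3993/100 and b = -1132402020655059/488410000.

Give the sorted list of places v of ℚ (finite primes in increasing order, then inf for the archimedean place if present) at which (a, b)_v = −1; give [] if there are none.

[11, inf]

Mod squares: a ≡ -33, b ≡ -11. Check v ∈ {∞, 2, 3, 5, 7, 11, 13, 17}.
v=∞: -33 < 0 and -11 < 0  ⇒  (a,b)_∞ = -1.
v=2: v_2(a)=-2, v_2(b)=-4; units ≡ 7, 5 (mod 8); ε·ε+αω+βω = 1·0+-2·1+-4·0 ≡ 0  ⇒  (a,b)_2 = +1.
v=3: a=3^1·(≡1), b=3^4·(≡1) mod 3; (1|3)=+1, (1|3)=+1; (−1)^{1·4·1}·(+1)^4·(+1)^1 = +1.
v=5: a=5^-2·(≡3), b=5^-4·(≡1) mod 5; (3|5)=-1, (1|5)=+1; (−1)^{-2·-4·2}·(-1)^-4·(+1)^-2 = +1.
v=17: a=17^0·(≡16), b=17^-2·(≡7) mod 17; (16|17)=+1, (7|17)=-1; (−1)^{0·-2·8}·(+1)^-2·(-1)^0 = +1.
v=11: a=11^3·(≡8), b=11^11·(≡2) mod 11; (8|11)=-1, (2|11)=-1; (−1)^{3·11·5}·(-1)^11·(-1)^3 = -1.
v=7: a=7^0·(≡2), b=7^2·(≡6) mod 7; (2|7)=+1, (6|7)=-1; (−1)^{0·2·3}·(+1)^2·(-1)^0 = +1.
v=13: a=13^0·(≡7), b=13^-2·(≡6) mod 13; (7|13)=-1, (6|13)=-1; (−1)^{0·-2·6}·(-1)^-2·(-1)^0 = +1.
(-33, -11 / ℚ) ramifies at {11, ∞}: a division algebra.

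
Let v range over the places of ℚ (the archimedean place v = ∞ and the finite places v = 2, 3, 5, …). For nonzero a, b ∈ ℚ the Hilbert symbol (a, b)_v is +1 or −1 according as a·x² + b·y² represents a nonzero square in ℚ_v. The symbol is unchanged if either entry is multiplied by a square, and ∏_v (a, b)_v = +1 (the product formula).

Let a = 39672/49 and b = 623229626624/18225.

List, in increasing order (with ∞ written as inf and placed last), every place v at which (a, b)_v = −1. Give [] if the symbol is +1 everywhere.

[11, 17, 23, 31]

Mod squares: a ≡ 1102, b ≡ 2533289. Check v ∈ {∞, 2, 3, 5, 7, 11, 17, 19, 23, 29, 31}.
v=31: a=31^0·(≡3), b=31^3·(≡23) mod 31; (3|31)=-1, (23|31)=-1; (−1)^{0·3·15}·(-1)^3·(-1)^0 = -1.
v=29: a=29^1·(≡22), b=29^0·(≡7) mod 29; (22|29)=+1, (7|29)=+1; (−1)^{1·0·14}·(+1)^0·(+1)^1 = +1.
v=19: a=19^1·(≡5), b=19^1·(≡8) mod 19; (5|19)=+1, (8|19)=-1; (−1)^{1·1·9}·(+1)^1·(-1)^1 = +1.
v=2: v_2(a)=3, v_2(b)=8; units ≡ 7, 1 (mod 8); ε·ε+αω+βω = 1·0+3·0+8·0 ≡ 0  ⇒  (a,b)_2 = +1.
v=3: a=3^2·(≡1), b=3^-6·(≡2) mod 3; (1|3)=+1, (2|3)=-1; (−1)^{2·-6·1}·(+1)^-6·(-1)^2 = +1.
v=17: a=17^0·(≡3), b=17^1·(≡6) mod 17; (3|17)=-1, (6|17)=-1; (−1)^{0·1·8}·(-1)^1·(-1)^0 = -1.
v=7: a=7^-2·(≡3), b=7^0·(≡6) mod 7; (3|7)=-1, (6|7)=-1; (−1)^{-2·0·3}·(-1)^0·(-1)^-2 = +1.
v=11: a=11^0·(≡10), b=11^1·(≡4) mod 11; (10|11)=-1, (4|11)=+1; (−1)^{0·1·5}·(-1)^1·(+1)^0 = -1.
v=5: a=5^0·(≡3), b=5^-2·(≡1) mod 5; (3|5)=-1, (1|5)=+1; (−1)^{0·-2·2}·(-1)^-2·(+1)^0 = +1.
v=∞: 1102 > 0 and 2533289 > 0  ⇒  (a,b)_∞ = +1.
v=23: a=23^0·(≡22), b=23^1·(≡22) mod 23; (22|23)=-1, (22|23)=-1; (−1)^{0·1·11}·(-1)^1·(-1)^0 = -1.
(1102, 2533289 / ℚ) ramifies at {11, 17, 23, 31}: a division algebra.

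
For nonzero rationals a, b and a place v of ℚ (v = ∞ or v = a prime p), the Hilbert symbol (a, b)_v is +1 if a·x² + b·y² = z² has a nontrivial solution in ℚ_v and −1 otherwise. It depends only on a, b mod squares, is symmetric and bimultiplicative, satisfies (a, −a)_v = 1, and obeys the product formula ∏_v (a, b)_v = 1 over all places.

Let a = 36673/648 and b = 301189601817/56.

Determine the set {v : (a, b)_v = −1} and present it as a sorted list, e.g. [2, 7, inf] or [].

[7, 23]

Mod squares: a ≡ 434, b ≡ 9982. Check v ∈ {∞, 2, 3, 7, 13, 17, 23, 31}.
v=∞: 434 > 0 and 9982 > 0  ⇒  (a,b)_∞ = +1.
v=17: a=17^0·(≡2), b=17^2·(≡6) mod 17; (2|17)=+1, (6|17)=-1; (−1)^{0·2·8}·(+1)^2·(-1)^0 = +1.
v=2: v_2(a)=-3, v_2(b)=-3; units ≡ 1, 7 (mod 8); ε·ε+αω+βω = 0·1+-3·0+-3·0 ≡ 0  ⇒  (a,b)_2 = +1.
v=23: a=23^0·(≡20), b=23^1·(≡5) mod 23; (20|23)=-1, (5|23)=-1; (−1)^{0·1·11}·(-1)^1·(-1)^0 = -1.
v=31: a=31^1·(≡19), b=31^3·(≡6) mod 31; (19|31)=+1, (6|31)=-1; (−1)^{1·3·15}·(+1)^3·(-1)^1 = +1.
v=13: a=13^2·(≡2), b=13^2·(≡7) mod 13; (2|13)=-1, (7|13)=-1; (−1)^{2·2·6}·(-1)^2·(-1)^2 = +1.
v=7: a=7^1·(≡6), b=7^-1·(≡6) mod 7; (6|7)=-1, (6|7)=-1; (−1)^{1·-1·3}·(-1)^-1·(-1)^1 = -1.
v=3: a=3^-4·(≡2), b=3^2·(≡1) mod 3; (2|3)=-1, (1|3)=+1; (−1)^{-4·2·1}·(-1)^2·(+1)^-4 = +1.
(434, 9982 / ℚ) ramifies at {7, 23}: a division algebra.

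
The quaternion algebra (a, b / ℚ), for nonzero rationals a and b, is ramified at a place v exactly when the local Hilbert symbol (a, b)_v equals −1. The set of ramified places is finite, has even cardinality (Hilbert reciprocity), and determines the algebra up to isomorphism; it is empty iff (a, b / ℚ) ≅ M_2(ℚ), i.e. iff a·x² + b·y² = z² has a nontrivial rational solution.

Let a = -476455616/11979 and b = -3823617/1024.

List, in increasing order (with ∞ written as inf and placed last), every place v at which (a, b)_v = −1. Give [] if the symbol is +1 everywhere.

[2, 3, 19, inf]

(a, b) ≡ (-9889, -57) mod (ℚ^×)²; places V = {2, 3, 7, 11, 13, 19, 29, 31, 37, ∞}.
(a,b)_11: α=-3, u≡5; β=0, v≡5 (mod 11); (5|11)=+1, (5|11)=+1; sign (−1)^0·+1^0·+1^-3 = +1.
(a,b)_29: α=1, u≡20; β=0, v≡23 (mod 29); (20|29)=+1, (23|29)=+1; sign (−1)^0·+1^0·+1^1 = +1.
(a,b)_37: α=0, u≡28; β=2, v≡20 (mod 37); (28|37)=+1, (20|37)=-1; sign (−1)^0·+1^2·-1^0 = +1.
(a,b)_7: α=2, u≡2; β=2, v≡5 (mod 7); (2|7)=+1, (5|7)=-1; sign (−1)^0·+1^2·-1^2 = +1.
(a,b)_19: α=0, u≡14; β=1, v≡7 (mod 19); (14|19)=-1, (7|19)=+1; sign (−1)^0·-1^1·+1^0 = -1.
(a,b)_13: α=2, u≡12; β=0, v≡6 (mod 13); (12|13)=+1, (6|13)=-1; sign (−1)^0·+1^0·-1^2 = +1.
(a,b)_31: α=1, u≡6; β=0, v≡16 (mod 31); (6|31)=-1, (16|31)=+1; sign (−1)^0·-1^0·+1^1 = +1.
(a,b)_2: α=6, β=-10; u≡7, v≡7 (mod 8); ε(u)ε(v)=1·1, αω(v)=6·0, βω(u)=-10·0; sum ≡ 1  ⇒  -1.
(a,b)_3: α=-2, u≡2; β=1, v≡2 (mod 3); (2|3)=-1, (2|3)=-1; sign (−1)^0·-1^1·-1^-2 = -1.
(a,b)_∞: sgn(-9889)=−, sgn(-57)=−, so -1.
Ram(-9889, -57) = {2, 3, 19, ∞}; no ℚ_2-point on the conic.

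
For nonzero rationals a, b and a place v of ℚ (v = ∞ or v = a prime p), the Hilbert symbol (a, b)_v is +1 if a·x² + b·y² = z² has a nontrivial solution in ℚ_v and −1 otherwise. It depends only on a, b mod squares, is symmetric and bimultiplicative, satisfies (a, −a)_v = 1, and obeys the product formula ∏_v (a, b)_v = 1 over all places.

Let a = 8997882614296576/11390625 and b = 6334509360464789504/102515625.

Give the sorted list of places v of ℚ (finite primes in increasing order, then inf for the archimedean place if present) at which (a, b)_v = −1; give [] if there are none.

Mod squares: a ≡ 62491, b ≡ 5681. Check v ∈ {∞, 2, 3, 5, 7, 11, 13, 19, 23}.
v=19: a=19^1·(≡2), b=19^1·(≡15) mod 19; (2|19)=-1, (15|19)=-1; (−1)^{1·1·9}·(-1)^1·(-1)^1 = -1.
v=∞: 62491 > 0 and 5681 > 0  ⇒  (a,b)_∞ = +1.
v=11: a=11^5·(≡4), b=11^6·(≡4) mod 11; (4|11)=+1, (4|11)=+1; (−1)^{5·6·5}·(+1)^6·(+1)^5 = +1.
v=3: a=3^-6·(≡1), b=3^-8·(≡2) mod 3; (1|3)=+1, (2|3)=-1; (−1)^{-6·-8·1}·(+1)^-8·(-1)^-6 = +1.
v=5: a=5^-6·(≡4), b=5^-6·(≡4) mod 5; (4|5)=+1, (4|5)=+1; (−1)^{-6·-6·2}·(+1)^-6·(+1)^-6 = +1.
v=7: a=7^4·(≡1), b=7^4·(≡2) mod 7; (1|7)=+1, (2|7)=+1; (−1)^{4·4·3}·(+1)^4·(+1)^4 = +1.
v=23: a=23^1·(≡8), b=23^1·(≡15) mod 23; (8|23)=+1, (15|23)=-1; (−1)^{1·1·11}·(+1)^1·(-1)^1 = +1.
v=2: v_2(a)=12, v_2(b)=18; units ≡ 3, 1 (mod 8); ε·ε+αω+βω = 1·0+12·0+18·1 ≡ 0  ⇒  (a,b)_2 = +1.
v=13: a=13^1·(≡3), b=13^1·(≡5) mod 13; (3|13)=+1, (5|13)=-1; (−1)^{1·1·6}·(+1)^1·(-1)^1 = -1.
|Ram(62491, 5681)| = 2, even; anisotropic at {13, 19}.

[13, 19]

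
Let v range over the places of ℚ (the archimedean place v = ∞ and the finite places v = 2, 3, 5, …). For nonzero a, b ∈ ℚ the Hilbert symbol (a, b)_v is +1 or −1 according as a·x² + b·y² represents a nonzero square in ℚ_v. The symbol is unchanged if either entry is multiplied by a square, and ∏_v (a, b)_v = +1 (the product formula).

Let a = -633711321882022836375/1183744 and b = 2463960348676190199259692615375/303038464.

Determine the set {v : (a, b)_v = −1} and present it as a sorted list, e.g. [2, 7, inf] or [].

[5, 11, 19, 29, 41, 53]

Mod squares: a ≡ -55, b ≡ 5986615. Check v ∈ {∞, 2, 3, 5, 7, 11, 17, 19, 29, 41, 53}.
v=7: a=7^2·(≡4), b=7^4·(≡5) mod 7; (4|7)=+1, (5|7)=-1; (−1)^{2·4·3}·(+1)^4·(-1)^2 = +1.
v=29: a=29^2·(≡10), b=29^3·(≡22) mod 29; (10|29)=-1, (22|29)=+1; (−1)^{2·3·14}·(-1)^3·(+1)^2 = -1.
v=17: a=17^-2·(≡4), b=17^-2·(≡12) mod 17; (4|17)=+1, (12|17)=-1; (−1)^{-2·-2·8}·(+1)^-2·(-1)^-2 = +1.
v=53: a=53^2·(≡39), b=53^3·(≡27) mod 53; (39|53)=-1, (27|53)=-1; (−1)^{2·3·26}·(-1)^3·(-1)^2 = -1.
v=41: a=41^2·(≡38), b=41^3·(≡3) mod 41; (38|41)=-1, (3|41)=-1; (−1)^{2·3·20}·(-1)^3·(-1)^2 = -1.
v=11: a=11^1·(≡8), b=11^0·(≡2) mod 11; (8|11)=-1, (2|11)=-1; (−1)^{1·0·5}·(-1)^0·(-1)^1 = -1.
v=3: a=3^8·(≡2), b=3^14·(≡1) mod 3; (2|3)=-1, (1|3)=+1; (−1)^{8·14·1}·(-1)^14·(+1)^8 = +1.
v=5: a=5^3·(≡1), b=5^3·(≡2) mod 5; (1|5)=+1, (2|5)=-1; (−1)^{3·3·2}·(+1)^3·(-1)^3 = -1.
v=2: v_2(a)=-12, v_2(b)=-20; units ≡ 1, 7 (mod 8); ε·ε+αω+βω = 0·1+-12·0+-20·0 ≡ 0  ⇒  (a,b)_2 = +1.
v=∞: -55 < 0 and 5986615 > 0  ⇒  (a,b)_∞ = +1.
v=19: a=19^2·(≡2), b=19^3·(≡3) mod 19; (2|19)=-1, (3|19)=-1; (−1)^{2·3·9}·(-1)^3·(-1)^2 = -1.
(-55, 5986615 / ℚ) ramifies at {5, 11, 19, 29, 41, 53}: a division algebra.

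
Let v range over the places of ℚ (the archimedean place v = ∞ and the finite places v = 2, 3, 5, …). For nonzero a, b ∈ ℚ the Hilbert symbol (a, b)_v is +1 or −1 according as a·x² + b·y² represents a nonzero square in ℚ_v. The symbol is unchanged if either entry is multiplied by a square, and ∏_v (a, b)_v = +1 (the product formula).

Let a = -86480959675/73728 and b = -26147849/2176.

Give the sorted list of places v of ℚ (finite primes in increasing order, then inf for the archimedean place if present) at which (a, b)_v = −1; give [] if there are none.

[2, 17, 23, inf]

Mod squares: a ≡ -374, b ≡ -5474. Check v ∈ {∞, 2, 3, 5, 7, 11, 13, 17, 23, 31}.
v=3: a=3^-2·(≡1), b=3^0·(≡1) mod 3; (1|3)=+1, (1|3)=+1; (−1)^{-2·0·1}·(+1)^0·(+1)^-2 = +1.
v=2: v_2(a)=-13, v_2(b)=-7; units ≡ 5, 7 (mod 8); ε·ε+αω+βω = 0·1+-13·0+-7·1 ≡ 1  ⇒  (a,b)_2 = -1.
v=17: a=17^3·(≡12), b=17^-1·(≡8) mod 17; (12|17)=-1, (8|17)=+1; (−1)^{3·-1·8}·(-1)^-1·(+1)^3 = -1.
v=∞: -374 < 0 and -5474 < 0  ⇒  (a,b)_∞ = -1.
v=11: a=11^3·(≡2), b=11^0·(≡1) mod 11; (2|11)=-1, (1|11)=+1; (−1)^{3·0·5}·(-1)^0·(+1)^3 = +1.
v=31: a=31^0·(≡26), b=31^2·(≡17) mod 31; (26|31)=-1, (17|31)=-1; (−1)^{0·2·15}·(-1)^2·(-1)^0 = +1.
v=5: a=5^2·(≡1), b=5^0·(≡1) mod 5; (1|5)=+1, (1|5)=+1; (−1)^{2·0·2}·(+1)^0·(+1)^2 = +1.
v=7: a=7^0·(≡4), b=7^1·(≡4) mod 7; (4|7)=+1, (4|7)=+1; (−1)^{0·1·3}·(+1)^1·(+1)^0 = +1.
v=13: a=13^0·(≡4), b=13^2·(≡1) mod 13; (4|13)=+1, (1|13)=+1; (−1)^{0·2·6}·(+1)^2·(+1)^0 = +1.
v=23: a=23^2·(≡10), b=23^1·(≡20) mod 23; (10|23)=-1, (20|23)=-1; (−1)^{2·1·11}·(-1)^1·(-1)^2 = -1.
(-374, -5474 / ℚ) ramifies at {2, 17, 23, ∞}: a division algebra.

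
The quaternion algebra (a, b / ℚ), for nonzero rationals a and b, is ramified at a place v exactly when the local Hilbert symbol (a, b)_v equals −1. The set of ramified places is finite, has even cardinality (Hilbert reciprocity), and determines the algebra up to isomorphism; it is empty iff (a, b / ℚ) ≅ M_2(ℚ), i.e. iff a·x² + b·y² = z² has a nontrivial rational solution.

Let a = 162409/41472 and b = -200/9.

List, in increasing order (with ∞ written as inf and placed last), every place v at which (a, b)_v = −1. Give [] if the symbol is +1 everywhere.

(a, b) ≡ (2, -2) mod (ℚ^×)²; places V = {2, 3, 5, 13, 31, ∞}.
(a,b)_13: α=2, u≡6; β=0, v≡11 (mod 13); (6|13)=-1, (11|13)=-1; sign (−1)^0·-1^0·-1^2 = +1.
(a,b)_3: α=-4, u≡2; β=-2, v≡1 (mod 3); (2|3)=-1, (1|3)=+1; sign (−1)^0·-1^-2·+1^-4 = +1.
(a,b)_5: α=0, u≡2; β=2, v≡3 (mod 5); (2|5)=-1, (3|5)=-1; sign (−1)^0·-1^2·-1^0 = +1.
(a,b)_∞: sgn(2)=+, sgn(-2)=−, so +1.
(a,b)_31: α=2, u≡8; β=0, v≡26 (mod 31); (8|31)=+1, (26|31)=-1; sign (−1)^0·+1^0·-1^2 = +1.
(a,b)_2: α=-9, β=3; u≡1, v≡7 (mod 8); ε(u)ε(v)=0·1, αω(v)=-9·0, βω(u)=3·0; sum ≡ 0  ⇒  +1.
Ram(a, b) = ∅: the form 2·x² + -2·y² − z² is isotropic over every ℚ_v, so by Hasse–Minkowski it is isotropic over ℚ.

[]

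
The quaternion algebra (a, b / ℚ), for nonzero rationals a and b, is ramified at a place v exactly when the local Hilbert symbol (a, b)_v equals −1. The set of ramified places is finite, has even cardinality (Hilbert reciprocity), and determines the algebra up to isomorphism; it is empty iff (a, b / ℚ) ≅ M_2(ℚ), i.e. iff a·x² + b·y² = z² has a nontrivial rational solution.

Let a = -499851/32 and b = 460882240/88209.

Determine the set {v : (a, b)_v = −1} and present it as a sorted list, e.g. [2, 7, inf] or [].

[2, 5, 7, 13, 17, 19]

(a, b) ≡ (-102, 146965) mod (ℚ^×)²; places V = {2, 3, 5, 7, 11, 13, 17, 19, ∞}.
(a,b)_3: α=5, u≡2; β=-6, v≡1 (mod 3); (2|3)=-1, (1|3)=+1; sign (−1)^0·-1^-6·+1^5 = +1.
(a,b)_5: α=0, u≡2; β=1, v≡2 (mod 5); (2|5)=-1, (2|5)=-1; sign (−1)^0·-1^1·-1^0 = -1.
(a,b)_∞: sgn(-102)=−, sgn(146965)=+, so +1.
(a,b)_17: α=1, u≡5; β=1, v≡16 (mod 17); (5|17)=-1, (16|17)=+1; sign (−1)^0·-1^1·+1^1 = -1.
(a,b)_2: α=-5, β=6; u≡5, v≡5 (mod 8); ε(u)ε(v)=0·0, αω(v)=-5·1, βω(u)=6·1; sum ≡ 1  ⇒  -1.
(a,b)_11: α=2, u≡6; β=-2, v≡9 (mod 11); (6|11)=-1, (9|11)=+1; sign (−1)^0·-1^-2·+1^2 = +1.
(a,b)_19: α=0, u≡3; β=1, v≡14 (mod 19); (3|19)=-1, (14|19)=-1; sign (−1)^0·-1^1·-1^0 = -1.
(a,b)_13: α=0, u≡2; β=1, v≡6 (mod 13); (2|13)=-1, (6|13)=-1; sign (−1)^0·-1^1·-1^0 = -1.
(a,b)_7: α=0, u≡3; β=3, v≡1 (mod 7); (3|7)=-1, (1|7)=+1; sign (−1)^0·-1^3·+1^0 = -1.
(-102, 146965 / ℚ) ramifies at {2, 5, 7, 13, 17, 19}: a division algebra.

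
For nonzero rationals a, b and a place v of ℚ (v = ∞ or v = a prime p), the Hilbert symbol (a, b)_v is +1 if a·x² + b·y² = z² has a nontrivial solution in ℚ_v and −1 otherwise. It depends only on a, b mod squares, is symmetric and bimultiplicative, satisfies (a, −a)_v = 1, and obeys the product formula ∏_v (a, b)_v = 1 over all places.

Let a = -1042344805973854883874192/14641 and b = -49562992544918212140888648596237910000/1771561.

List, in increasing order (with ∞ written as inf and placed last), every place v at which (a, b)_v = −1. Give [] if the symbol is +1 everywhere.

[19, inf]

(a, b) ≡ (-9617657, -234479) mod (ℚ^×)²; places V = {2, 3, 5, 7, 11, 13, 19, 23, 31, 41, 43, 47, ∞}.
(a,b)_43: α=2, u≡25; β=3, v≡39 (mod 43); (25|43)=+1, (39|43)=-1; sign (−1)^0·+1^3·-1^2 = +1.
(a,b)_47: α=1, u≡27; β=2, v≡42 (mod 47); (27|47)=+1, (42|47)=+1; sign (−1)^0·+1^2·+1^1 = +1.
(a,b)_31: α=1, u≡8; β=2, v≡4 (mod 31); (8|31)=+1, (4|31)=+1; sign (−1)^0·+1^2·+1^1 = +1.
(a,b)_5: α=0, u≡3; β=4, v≡4 (mod 5); (3|5)=-1, (4|5)=+1; sign (−1)^0·-1^4·+1^0 = +1.
(a,b)_41: α=3, u≡23; β=5, v≡1 (mod 41); (23|41)=+1, (1|41)=+1; sign (−1)^0·+1^5·+1^3 = +1.
(a,b)_19: α=2, u≡13; β=3, v≡9 (mod 19); (13|19)=-1, (9|19)=+1; sign (−1)^0·-1^3·+1^2 = -1.
(a,b)_11: α=-4, u≡6; β=-6, v≡2 (mod 11); (6|11)=-1, (2|11)=-1; sign (−1)^0·-1^-6·-1^-4 = +1.
(a,b)_7: α=3, u≡4; β=1, v≡6 (mod 7); (4|7)=+1, (6|7)=-1; sign (−1)^1·+1^1·-1^3 = +1.
(a,b)_3: α=6, u≡1; β=10, v≡1 (mod 3); (1|3)=+1, (1|3)=+1; sign (−1)^0·+1^10·+1^6 = +1.
(a,b)_∞: sgn(-9617657)=−, sgn(-234479)=−, so -1.
(a,b)_13: α=2, u≡12; β=2, v≡6 (mod 13); (12|13)=+1, (6|13)=-1; sign (−1)^0·+1^2·-1^2 = +1.
(a,b)_2: α=4, β=4; u≡7, v≡1 (mod 8); ε(u)ε(v)=1·0, αω(v)=4·0, βω(u)=4·0; sum ≡ 0  ⇒  +1.
(a,b)_23: α=1, u≡4; β=2, v≡1 (mod 23); (4|23)=+1, (1|23)=+1; sign (−1)^0·+1^2·+1^1 = +1.
(-9617657, -234479 / ℚ) ramifies at {19, ∞}: a division algebra.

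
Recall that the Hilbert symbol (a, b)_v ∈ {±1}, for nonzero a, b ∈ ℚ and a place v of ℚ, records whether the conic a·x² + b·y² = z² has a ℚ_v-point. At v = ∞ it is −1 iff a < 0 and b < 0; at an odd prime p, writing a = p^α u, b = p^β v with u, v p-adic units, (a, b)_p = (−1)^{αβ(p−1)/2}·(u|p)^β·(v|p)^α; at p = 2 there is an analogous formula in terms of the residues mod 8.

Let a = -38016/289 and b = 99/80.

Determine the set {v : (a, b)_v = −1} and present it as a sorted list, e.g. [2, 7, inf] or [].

[2, 11]

(a, b) ≡ (-66, 55) mod (ℚ^×)²; places V = {2, 3, 5, 11, 17, ∞}.
(a,b)_17: α=-2, u≡13; β=0, v≡4 (mod 17); (13|17)=+1, (4|17)=+1; sign (−1)^0·+1^0·+1^-2 = +1.
(a,b)_3: α=3, u≡2; β=2, v≡1 (mod 3); (2|3)=-1, (1|3)=+1; sign (−1)^0·-1^2·+1^3 = +1.
(a,b)_∞: sgn(-66)=−, sgn(55)=+, so +1.
(a,b)_2: α=7, β=-4; u≡7, v≡7 (mod 8); ε(u)ε(v)=1·1, αω(v)=7·0, βω(u)=-4·0; sum ≡ 1  ⇒  -1.
(a,b)_11: α=1, u≡3; β=1, v≡3 (mod 11); (3|11)=+1, (3|11)=+1; sign (−1)^1·+1^1·+1^1 = -1.
(a,b)_5: α=0, u≡1; β=-1, v≡4 (mod 5); (1|5)=+1, (4|5)=+1; sign (−1)^0·+1^-1·+1^0 = +1.
Ram(-66, 55) = {2, 11}; no ℚ_2-point on the conic.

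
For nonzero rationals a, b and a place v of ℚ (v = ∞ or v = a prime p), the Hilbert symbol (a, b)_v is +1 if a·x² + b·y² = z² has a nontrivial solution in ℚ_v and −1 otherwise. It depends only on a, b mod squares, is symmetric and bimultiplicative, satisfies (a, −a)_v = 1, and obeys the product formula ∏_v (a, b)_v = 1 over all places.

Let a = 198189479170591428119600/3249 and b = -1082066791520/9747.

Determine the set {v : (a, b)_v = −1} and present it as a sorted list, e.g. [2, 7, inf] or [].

Mod squares: a ≡ 299, b ≡ -4290. Check v ∈ {∞, 2, 3, 5, 7, 11, 13, 17, 19, 23}.
v=23: a=23^5·(≡6), b=23^4·(≡15) mod 23; (6|23)=+1, (15|23)=-1; (−1)^{5·4·11}·(+1)^4·(-1)^5 = -1.
v=13: a=13^5·(≡1), b=13^3·(≡5) mod 13; (1|13)=+1, (5|13)=-1; (−1)^{5·3·6}·(+1)^3·(-1)^5 = -1.
v=19: a=19^-2·(≡10), b=19^-2·(≡9) mod 19; (10|19)=-1, (9|19)=+1; (−1)^{-2·-2·9}·(-1)^-2·(+1)^-2 = +1.
v=7: a=7^2·(≡3), b=7^0·(≡2) mod 7; (3|7)=-1, (2|7)=+1; (−1)^{2·0·3}·(-1)^0·(+1)^2 = +1.
v=2: v_2(a)=4, v_2(b)=5; units ≡ 3, 7 (mod 8); ε·ε+αω+βω = 1·1+4·0+5·1 ≡ 0  ⇒  (a,b)_2 = +1.
v=3: a=3^-2·(≡2), b=3^-3·(≡1) mod 3; (2|3)=-1, (1|3)=+1; (−1)^{-2·-3·1}·(-1)^-3·(+1)^-2 = -1.
v=11: a=11^4·(≡7), b=11^1·(≡7) mod 11; (7|11)=-1, (7|11)=-1; (−1)^{4·1·5}·(-1)^1·(-1)^4 = -1.
v=17: a=17^2·(≡5), b=17^0·(≡10) mod 17; (5|17)=-1, (10|17)=-1; (−1)^{2·0·8}·(-1)^0·(-1)^2 = +1.
v=5: a=5^2·(≡1), b=5^1·(≡3) mod 5; (1|5)=+1, (3|5)=-1; (−1)^{2·1·2}·(+1)^1·(-1)^2 = +1.
v=∞: 299 > 0 and -4290 < 0  ⇒  (a,b)_∞ = +1.
|Ram(299, -4290)| = 4, even; anisotropic at {3, 11, 13, 23}.

[3, 11, 13, 23]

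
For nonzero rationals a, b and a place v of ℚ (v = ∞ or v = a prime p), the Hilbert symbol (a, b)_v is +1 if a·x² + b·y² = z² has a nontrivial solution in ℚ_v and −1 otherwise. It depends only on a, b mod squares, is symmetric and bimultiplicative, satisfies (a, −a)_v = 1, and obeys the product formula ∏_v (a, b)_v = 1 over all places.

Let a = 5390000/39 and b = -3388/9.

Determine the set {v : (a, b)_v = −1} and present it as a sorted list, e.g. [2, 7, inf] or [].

[3, 13]

(a, b) ≡ (429, -7) mod (ℚ^×)²; places V = {2, 3, 5, 7, 11, 13, ∞}.
(a,b)_2: α=4, β=2; u≡5, v≡1 (mod 8); ε(u)ε(v)=0·0, αω(v)=4·0, βω(u)=2·1; sum ≡ 0  ⇒  +1.
(a,b)_11: α=1, u≡10; β=2, v≡3 (mod 11); (10|11)=-1, (3|11)=+1; sign (−1)^0·-1^2·+1^1 = +1.
(a,b)_7: α=2, u≡4; β=1, v≡3 (mod 7); (4|7)=+1, (3|7)=-1; sign (−1)^0·+1^1·-1^2 = +1.
(a,b)_5: α=4, u≡1; β=0, v≡3 (mod 5); (1|5)=+1, (3|5)=-1; sign (−1)^0·+1^0·-1^4 = +1.
(a,b)_13: α=-1, u≡6; β=0, v≡2 (mod 13); (6|13)=-1, (2|13)=-1; sign (−1)^0·-1^0·-1^-1 = -1.
(a,b)_3: α=-1, u≡2; β=-2, v≡2 (mod 3); (2|3)=-1, (2|3)=-1; sign (−1)^0·-1^-2·-1^-1 = -1.
(a,b)_∞: sgn(429)=+, sgn(-7)=−, so +1.
(429, -7 / ℚ) ramifies at {3, 13}: a division algebra.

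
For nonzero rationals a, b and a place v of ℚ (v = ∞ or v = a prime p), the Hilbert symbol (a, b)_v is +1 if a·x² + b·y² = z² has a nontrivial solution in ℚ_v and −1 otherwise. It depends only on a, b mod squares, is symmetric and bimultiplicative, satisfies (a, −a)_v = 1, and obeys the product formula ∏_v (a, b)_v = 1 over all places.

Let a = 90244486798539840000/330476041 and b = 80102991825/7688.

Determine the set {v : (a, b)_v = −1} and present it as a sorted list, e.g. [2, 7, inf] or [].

[2, 13, 17, 43]

(a, b) ≡ (33051434, 149554) mod (ℚ^×)²; places V = {2, 3, 5, 7, 13, 17, 23, 31, 37, 43, 47, 53, ∞}.
(a,b)_7: α=-6, u≡5; β=0, v≡5 (mod 7); (5|7)=-1, (5|7)=-1; sign (−1)^0·-1^0·-1^-6 = +1.
(a,b)_23: α=0, u≡10; β=2, v≡16 (mod 23); (10|23)=-1, (16|23)=+1; sign (−1)^0·-1^2·+1^0 = +1.
(a,b)_∞: sgn(33051434)=+, sgn(149554)=+, so +1.
(a,b)_5: α=4, u≡4; β=2, v≡1 (mod 5); (4|5)=+1, (1|5)=+1; sign (−1)^0·+1^2·+1^4 = +1.
(a,b)_53: α=-2, u≡3; β=0, v≡22 (mod 53); (3|53)=-1, (22|53)=-1; sign (−1)^0·-1^0·-1^-2 = +1.
(a,b)_37: α=1, u≡12; β=1, v≡11 (mod 37); (12|37)=+1, (11|37)=+1; sign (−1)^0·+1^1·+1^1 = +1.
(a,b)_17: α=3, u≡14; β=0, v≡11 (mod 17); (14|17)=-1, (11|17)=-1; sign (−1)^0·-1^0·-1^3 = -1.
(a,b)_31: α=0, u≡16; β=-2, v≡28 (mod 31); (16|31)=+1, (28|31)=+1; sign (−1)^0·+1^-2·+1^0 = +1.
(a,b)_3: α=10, u≡2; β=4, v≡1 (mod 3); (2|3)=-1, (1|3)=+1; sign (−1)^0·-1^4·+1^10 = +1.
(a,b)_13: α=1, u≡2; β=0, v≡5 (mod 13); (2|13)=-1, (5|13)=-1; sign (−1)^0·-1^0·-1^1 = -1.
(a,b)_43: α=1, u≡21; β=1, v≡24 (mod 43); (21|43)=+1, (24|43)=+1; sign (−1)^1·+1^1·+1^1 = -1.
(a,b)_2: α=9, β=-3; u≡5, v≡1 (mod 8); ε(u)ε(v)=0·0, αω(v)=9·0, βω(u)=-3·1; sum ≡ 1  ⇒  -1.
(a,b)_47: α=1, u≡24; β=1, v≡45 (mod 47); (24|47)=+1, (45|47)=-1; sign (−1)^1·+1^1·-1^1 = +1.
(33051434, 149554 / ℚ) ramifies at {2, 13, 17, 43}: a division algebra.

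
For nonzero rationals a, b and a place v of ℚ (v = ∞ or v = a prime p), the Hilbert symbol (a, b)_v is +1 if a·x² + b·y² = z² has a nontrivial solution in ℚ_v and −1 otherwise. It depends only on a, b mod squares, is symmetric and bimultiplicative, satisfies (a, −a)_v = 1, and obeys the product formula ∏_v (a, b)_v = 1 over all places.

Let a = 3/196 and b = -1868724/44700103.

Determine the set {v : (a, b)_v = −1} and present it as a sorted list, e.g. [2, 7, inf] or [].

[3, 7]

(a, b) ≡ (3, -3003) mod (ℚ^×)²; places V = {2, 3, 7, 11, 13, 19, ∞}.
(a,b)_13: α=0, u≡3; β=1, v≡1 (mod 13); (3|13)=+1, (1|13)=+1; sign (−1)^0·+1^1·+1^0 = +1.
(a,b)_11: α=0, u≡4; β=3, v≡6 (mod 11); (4|11)=+1, (6|11)=-1; sign (−1)^0·+1^3·-1^0 = +1.
(a,b)_19: α=0, u≡10; β=-4, v≡2 (mod 19); (10|19)=-1, (2|19)=-1; sign (−1)^0·-1^-4·-1^0 = +1.
(a,b)_∞: sgn(3)=+, sgn(-3003)=−, so +1.
(a,b)_2: α=-2, β=2; u≡3, v≡5 (mod 8); ε(u)ε(v)=1·0, αω(v)=-2·1, βω(u)=2·1; sum ≡ 0  ⇒  +1.
(a,b)_3: α=1, u≡1; β=3, v≡1 (mod 3); (1|3)=+1, (1|3)=+1; sign (−1)^1·+1^3·+1^1 = -1.
(a,b)_7: α=-2, u≡6; β=-3, v≡5 (mod 7); (6|7)=-1, (5|7)=-1; sign (−1)^0·-1^-3·-1^-2 = -1.
Ram(3, -3003) = {3, 7}; no ℚ_3-point on the conic.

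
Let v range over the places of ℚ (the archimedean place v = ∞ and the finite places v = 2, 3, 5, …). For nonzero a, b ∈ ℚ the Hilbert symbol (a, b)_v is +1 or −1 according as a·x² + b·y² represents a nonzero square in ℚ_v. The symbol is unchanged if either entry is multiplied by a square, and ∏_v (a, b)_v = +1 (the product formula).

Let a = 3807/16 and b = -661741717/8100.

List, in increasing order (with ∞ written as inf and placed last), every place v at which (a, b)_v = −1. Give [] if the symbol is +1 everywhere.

(a, b) ≡ (47, -14053) mod (ℚ^×)²; places V = {2, 3, 5, 7, 13, 23, 31, 47, ∞}.
(a,b)_∞: sgn(47)=+, sgn(-14053)=−, so +1.
(a,b)_2: α=-4, β=-2; u≡7, v≡3 (mod 8); ε(u)ε(v)=1·1, αω(v)=-4·1, βω(u)=-2·0; sum ≡ 1  ⇒  -1.
(a,b)_3: α=4, u≡2; β=-4, v≡2 (mod 3); (2|3)=-1, (2|3)=-1; sign (−1)^0·-1^-4·-1^4 = +1.
(a,b)_31: α=0, u≡19; β=2, v≡11 (mod 31); (19|31)=+1, (11|31)=-1; sign (−1)^0·+1^2·-1^0 = +1.
(a,b)_47: α=1, u≡8; β=1, v≡20 (mod 47); (8|47)=+1, (20|47)=-1; sign (−1)^1·+1^1·-1^1 = +1.
(a,b)_13: α=0, u≡8; β=1, v≡7 (mod 13); (8|13)=-1, (7|13)=-1; sign (−1)^0·-1^1·-1^0 = -1.
(a,b)_5: α=0, u≡2; β=-2, v≡2 (mod 5); (2|5)=-1, (2|5)=-1; sign (−1)^0·-1^-2·-1^0 = +1.
(a,b)_23: α=0, u≡18; β=1, v≡20 (mod 23); (18|23)=+1, (20|23)=-1; sign (−1)^0·+1^1·-1^0 = +1.
(a,b)_7: α=0, u≡3; β=2, v≡6 (mod 7); (3|7)=-1, (6|7)=-1; sign (−1)^0·-1^2·-1^0 = +1.
Ram(47, -14053) = {2, 13}; no ℚ_2-point on the conic.

[2, 13]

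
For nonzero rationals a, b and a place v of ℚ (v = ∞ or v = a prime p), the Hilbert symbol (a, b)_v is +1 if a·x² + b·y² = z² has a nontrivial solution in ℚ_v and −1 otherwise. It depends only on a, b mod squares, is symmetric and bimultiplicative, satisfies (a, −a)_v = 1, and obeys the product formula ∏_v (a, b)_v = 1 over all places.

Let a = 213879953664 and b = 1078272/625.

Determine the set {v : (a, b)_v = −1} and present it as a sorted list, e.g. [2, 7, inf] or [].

Mod squares: a ≡ 549289, b ≡ 13. Check v ∈ {∞, 2, 3, 5, 13, 29, 31, 47}.
v=29: a=29^1·(≡1), b=29^0·(≡25) mod 29; (1|29)=+1, (25|29)=+1; (−1)^{1·0·14}·(+1)^0·(+1)^1 = +1.
v=∞: 549289 > 0 and 13 > 0  ⇒  (a,b)_∞ = +1.
v=47: a=47^1·(≡22), b=47^0·(≡20) mod 47; (22|47)=-1, (20|47)=-1; (−1)^{1·0·23}·(-1)^0·(-1)^1 = -1.
v=5: a=5^0·(≡4), b=5^-4·(≡2) mod 5; (4|5)=+1, (2|5)=-1; (−1)^{0·-4·2}·(+1)^-4·(-1)^0 = +1.
v=13: a=13^3·(≡9), b=13^1·(≡4) mod 13; (9|13)=+1, (4|13)=+1; (−1)^{3·1·6}·(+1)^1·(+1)^3 = +1.
v=2: v_2(a)=8, v_2(b)=10; units ≡ 1, 5 (mod 8); ε·ε+αω+βω = 0·0+8·1+10·0 ≡ 0  ⇒  (a,b)_2 = +1.
v=31: a=31^1·(≡9), b=31^0·(≡6) mod 31; (9|31)=+1, (6|31)=-1; (−1)^{1·0·15}·(+1)^0·(-1)^1 = -1.
v=3: a=3^2·(≡1), b=3^4·(≡1) mod 3; (1|3)=+1, (1|3)=+1; (−1)^{2·4·1}·(+1)^4·(+1)^2 = +1.
|Ram(549289, 13)| = 2, even; anisotropic at {31, 47}.

[31, 47]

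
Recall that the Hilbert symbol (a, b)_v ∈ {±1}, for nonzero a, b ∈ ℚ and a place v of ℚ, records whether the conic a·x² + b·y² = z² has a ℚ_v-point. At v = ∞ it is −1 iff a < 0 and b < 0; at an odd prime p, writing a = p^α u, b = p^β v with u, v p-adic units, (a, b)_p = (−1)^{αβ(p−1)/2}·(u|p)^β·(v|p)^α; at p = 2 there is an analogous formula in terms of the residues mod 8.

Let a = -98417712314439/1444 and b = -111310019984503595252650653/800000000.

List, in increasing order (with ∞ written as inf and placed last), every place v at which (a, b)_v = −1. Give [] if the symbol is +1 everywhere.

Mod squares: a ≡ -31, b ≡ -2346. Check v ∈ {∞, 2, 3, 5, 7, 11, 13, 17, 19, 23, 31}.
v=11: a=11^0·(≡7), b=11^2·(≡10) mod 11; (7|11)=-1, (10|11)=-1; (−1)^{0·2·5}·(-1)^2·(-1)^0 = +1.
v=17: a=17^2·(≡11), b=17^3·(≡15) mod 17; (11|17)=-1, (15|17)=+1; (−1)^{2·3·8}·(-1)^3·(+1)^2 = -1.
v=31: a=31^3·(≡15), b=31^4·(≡5) mod 31; (15|31)=-1, (5|31)=+1; (−1)^{3·4·15}·(-1)^4·(+1)^3 = +1.
v=2: v_2(a)=-2, v_2(b)=-11; units ≡ 1, 3 (mod 8); ε·ε+αω+βω = 0·1+-2·1+-11·0 ≡ 0  ⇒  (a,b)_2 = +1.
v=7: a=7^4·(≡1), b=7^4·(≡6) mod 7; (1|7)=+1, (6|7)=-1; (−1)^{4·4·3}·(+1)^4·(-1)^4 = +1.
v=13: a=13^0·(≡2), b=13^4·(≡2) mod 13; (2|13)=-1, (2|13)=-1; (−1)^{0·4·6}·(-1)^4·(-1)^0 = +1.
v=3: a=3^2·(≡2), b=3^5·(≡1) mod 3; (2|3)=-1, (1|3)=+1; (−1)^{2·5·1}·(-1)^5·(+1)^2 = -1.
v=∞: -31 < 0 and -2346 < 0  ⇒  (a,b)_∞ = -1.
v=5: a=5^0·(≡4), b=5^-8·(≡4) mod 5; (4|5)=+1, (4|5)=+1; (−1)^{0·-8·2}·(+1)^-8·(+1)^0 = +1.
v=23: a=23^2·(≡17), b=23^3·(≡13) mod 23; (17|23)=-1, (13|23)=+1; (−1)^{2·3·11}·(-1)^3·(+1)^2 = -1.
v=19: a=19^-2·(≡1), b=19^0·(≡18) mod 19; (1|19)=+1, (18|19)=-1; (−1)^{-2·0·9}·(+1)^0·(-1)^-2 = +1.
|Ram(-31, -2346)| = 4, even; anisotropic at {3, 17, 23, ∞}.

[3, 17, 23, inf]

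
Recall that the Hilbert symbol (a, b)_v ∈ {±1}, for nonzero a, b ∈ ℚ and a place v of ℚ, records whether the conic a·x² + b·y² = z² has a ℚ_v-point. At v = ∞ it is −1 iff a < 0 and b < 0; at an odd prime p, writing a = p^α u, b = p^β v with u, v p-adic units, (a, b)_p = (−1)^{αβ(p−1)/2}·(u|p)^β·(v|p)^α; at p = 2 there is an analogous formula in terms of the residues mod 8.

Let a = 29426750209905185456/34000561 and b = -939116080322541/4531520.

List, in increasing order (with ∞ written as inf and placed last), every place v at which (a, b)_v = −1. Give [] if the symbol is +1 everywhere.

Mod squares: a ≡ 11, b ≡ -72105. Check v ∈ {∞, 2, 3, 5, 7, 11, 17, 19, 23, 37}.
v=7: a=7^-6·(≡2), b=7^-2·(≡4) mod 7; (2|7)=+1, (4|7)=+1; (−1)^{-6·-2·3}·(+1)^-2·(+1)^-6 = +1.
v=∞: 11 > 0 and -72105 < 0  ⇒  (a,b)_∞ = +1.
v=19: a=19^4·(≡1), b=19^3·(≡4) mod 19; (1|19)=+1, (4|19)=+1; (−1)^{4·3·9}·(+1)^3·(+1)^4 = +1.
v=2: v_2(a)=4, v_2(b)=-6; units ≡ 3, 7 (mod 8); ε·ε+αω+βω = 1·1+4·0+-6·1 ≡ 1  ⇒  (a,b)_2 = -1.
v=3: a=3^0·(≡2), b=3^3·(≡1) mod 3; (2|3)=-1, (1|3)=+1; (−1)^{0·3·1}·(-1)^3·(+1)^0 = -1.
v=5: a=5^0·(≡1), b=5^-1·(≡1) mod 5; (1|5)=+1, (1|5)=+1; (−1)^{0·-1·2}·(+1)^-1·(+1)^0 = +1.
v=23: a=23^2·(≡5), b=23^1·(≡3) mod 23; (5|23)=-1, (3|23)=+1; (−1)^{2·1·11}·(-1)^1·(+1)^2 = -1.
v=37: a=37^2·(≡28), b=37^2·(≡17) mod 37; (28|37)=+1, (17|37)=-1; (−1)^{2·2·18}·(+1)^2·(-1)^2 = +1.
v=17: a=17^-2·(≡6), b=17^-2·(≡8) mod 17; (6|17)=-1, (8|17)=+1; (−1)^{-2·-2·8}·(-1)^-2·(+1)^-2 = +1.
v=11: a=11^7·(≡1), b=11^5·(≡1) mod 11; (1|11)=+1, (1|11)=+1; (−1)^{7·5·5}·(+1)^5·(+1)^7 = -1.
Ram(11, -72105) = {2, 3, 11, 23}; no ℚ_2-point on the conic.

[2, 3, 11, 23]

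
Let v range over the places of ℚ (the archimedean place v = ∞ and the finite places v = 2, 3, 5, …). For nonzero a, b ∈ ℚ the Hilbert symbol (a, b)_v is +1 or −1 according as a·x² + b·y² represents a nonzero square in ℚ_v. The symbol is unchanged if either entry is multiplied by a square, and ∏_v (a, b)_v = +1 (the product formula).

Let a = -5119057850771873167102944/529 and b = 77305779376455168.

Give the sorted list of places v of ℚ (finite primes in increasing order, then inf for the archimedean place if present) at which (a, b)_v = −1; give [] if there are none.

[3, 13, 29, 31]

(a, b) ≡ (-23374, 34782) mod (ℚ^×)²; places V = {2, 3, 7, 11, 13, 17, 23, 29, 31, ∞}.
(a,b)_∞: sgn(-23374)=−, sgn(34782)=+, so +1.
(a,b)_23: α=-2, u≡15; β=0, v≡12 (mod 23); (15|23)=-1, (12|23)=+1; sign (−1)^0·-1^0·+1^-2 = +1.
(a,b)_13: α=3, u≡9; β=0, v≡6 (mod 13); (9|13)=+1, (6|13)=-1; sign (−1)^0·+1^0·-1^3 = -1.
(a,b)_3: α=4, u≡2; β=7, v≡2 (mod 3); (2|3)=-1, (2|3)=-1; sign (−1)^0·-1^7·-1^4 = -1.
(a,b)_29: α=3, u≡24; β=2, v≡21 (mod 29); (24|29)=+1, (21|29)=-1; sign (−1)^0·+1^2·-1^3 = -1.
(a,b)_17: α=4, u≡1; β=3, v≡5 (mod 17); (1|17)=+1, (5|17)=-1; sign (−1)^0·+1^3·-1^4 = +1.
(a,b)_11: α=2, u≡1; β=1, v≡9 (mod 11); (1|11)=+1, (9|11)=+1; sign (−1)^0·+1^1·+1^2 = +1.
(a,b)_2: α=5, β=9; u≡1, v≡7 (mod 8); ε(u)ε(v)=0·1, αω(v)=5·0, βω(u)=9·0; sum ≡ 0  ⇒  +1.
(a,b)_31: α=1, u≡23; β=1, v≡13 (mod 31); (23|31)=-1, (13|31)=-1; sign (−1)^1·-1^1·-1^1 = -1.
(a,b)_7: α=6, u≡5; β=2, v≡6 (mod 7); (5|7)=-1, (6|7)=-1; sign (−1)^0·-1^2·-1^6 = +1.
|Ram(-23374, 34782)| = 4, even; anisotropic at {3, 13, 29, 31}.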